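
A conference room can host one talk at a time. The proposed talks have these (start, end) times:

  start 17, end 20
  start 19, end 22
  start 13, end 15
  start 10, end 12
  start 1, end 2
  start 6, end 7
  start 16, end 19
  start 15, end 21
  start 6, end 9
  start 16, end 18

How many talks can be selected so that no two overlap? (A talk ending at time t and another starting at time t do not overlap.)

Sorted by end: (1,2)  (6,7)  (6,9)  (10,12)  (13,15)  (16,18)  (16,19)  (17,20)  (15,21)  (19,22)
take (1,2); take (6,7); take (10,12); take (13,15); take (16,18); take (19,22).
Selected 6 talks.

6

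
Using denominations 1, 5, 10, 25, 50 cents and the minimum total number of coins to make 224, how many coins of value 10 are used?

2

224 − 4×50→24 − 2×10→4 − 4×1→0
Count of 10: 2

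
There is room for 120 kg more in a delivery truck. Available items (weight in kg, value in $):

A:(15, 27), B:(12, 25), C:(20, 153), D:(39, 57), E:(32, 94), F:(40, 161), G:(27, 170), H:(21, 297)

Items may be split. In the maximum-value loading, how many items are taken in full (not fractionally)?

4

Sort by value per unit weight and fill in that order.
Ratios (sorted): H 14.14, C 7.65, G 6.30, F 4.03, E 2.94, B 2.08, A 1.80, D 1.46
take H (21 @ 297); take C (20 @ 153); take G (27 @ 170); take F (40 @ 161); take 12/32 of E → 35.25. Capacity used 120/120.
4 item(s) taken whole; one partial (take 12/32 of E).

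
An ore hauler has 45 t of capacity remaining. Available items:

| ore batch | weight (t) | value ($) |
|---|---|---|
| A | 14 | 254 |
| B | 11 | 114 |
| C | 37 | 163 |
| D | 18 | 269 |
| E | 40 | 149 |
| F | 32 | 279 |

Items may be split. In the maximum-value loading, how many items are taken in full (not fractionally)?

3

Sort by value per unit weight and fill in that order.
Order: A (254/14=18.14) > D (269/18=14.94) > B (114/11=10.36) > F (279/32=8.72) > C (163/37=4.41) > E (149/40=3.73)
Fill: take A (14 @ 254) → take D (18 @ 269) → take B (11 @ 114) → take 2/32 of F → 17.44; 45/45 used.
3 item(s) taken whole; one partial (take 2/32 of F).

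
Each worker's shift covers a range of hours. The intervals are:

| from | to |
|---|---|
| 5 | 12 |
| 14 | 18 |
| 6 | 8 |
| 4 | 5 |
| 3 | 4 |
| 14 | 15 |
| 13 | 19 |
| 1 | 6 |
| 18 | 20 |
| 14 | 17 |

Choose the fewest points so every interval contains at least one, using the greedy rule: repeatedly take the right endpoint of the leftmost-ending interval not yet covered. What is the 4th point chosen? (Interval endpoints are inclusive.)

Sort by right endpoint; whenever an interval is uncovered, place a point at its right end.
Sorted: [3,4] [4,5] [1,6] [6,8] [5,12] [14,15] [14,17] [14,18] [13,19] [18,20]
{[3,4],[4,5],[1,6]} hit by 4; {[6,8],[5,12]} hit by 8; {[14,15],[14,17],[14,18],[13,19]} hit by 15; {[18,20]} hit by 20.
Points: 4, 8, 15, 20 (4 total).

20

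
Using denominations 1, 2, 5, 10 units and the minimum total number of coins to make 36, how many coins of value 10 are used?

Use the largest denomination that fits, subtract, and repeat.
36 = 3×10 + 1×5 + 1×1
Count of 10: 3

3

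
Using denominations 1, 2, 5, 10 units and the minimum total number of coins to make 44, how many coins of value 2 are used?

Greedy: take as many of the largest coin as possible, then repeat with the remainder.
44 = 4×10 + 2×2
Count of 2: 2

2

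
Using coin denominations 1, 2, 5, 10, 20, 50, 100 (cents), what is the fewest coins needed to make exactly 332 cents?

6

Greedy: take as many of the largest coin as possible, then repeat with the remainder.
332 − 3×100→32 − 1×20→12 − 1×10→2 − 1×2→0
Total coins = 3 + 1 + 1 + 1 = 6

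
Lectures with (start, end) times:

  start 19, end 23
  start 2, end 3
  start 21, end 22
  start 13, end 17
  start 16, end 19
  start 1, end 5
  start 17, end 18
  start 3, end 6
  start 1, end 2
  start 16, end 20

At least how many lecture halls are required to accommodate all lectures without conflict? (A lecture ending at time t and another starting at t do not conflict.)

3

Count concurrent intervals with a sweep; the peak is the room count.
Events (time:±→running): 1:+→1 1:+→2 2:-→1 2:+→2 3:-→1 3:+→2 5:-→1 6:-→0 13:+→1 16:+→2 16:+→3 … peak 3.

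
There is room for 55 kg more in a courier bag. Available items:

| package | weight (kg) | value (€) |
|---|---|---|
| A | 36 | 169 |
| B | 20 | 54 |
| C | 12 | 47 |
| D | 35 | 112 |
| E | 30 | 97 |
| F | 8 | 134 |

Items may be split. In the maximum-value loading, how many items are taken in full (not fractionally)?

Order: F (134/8=16.75) > A (169/36=4.69) > C (47/12=3.92) > E (97/30=3.23) > D (112/35=3.20) > B (54/20=2.70)
Fill: take F (8 @ 134) → take A (36 @ 169) → take 11/12 of C → 43.08; 55/55 used.
2 item(s) taken whole; one partial (take 11/12 of C).

2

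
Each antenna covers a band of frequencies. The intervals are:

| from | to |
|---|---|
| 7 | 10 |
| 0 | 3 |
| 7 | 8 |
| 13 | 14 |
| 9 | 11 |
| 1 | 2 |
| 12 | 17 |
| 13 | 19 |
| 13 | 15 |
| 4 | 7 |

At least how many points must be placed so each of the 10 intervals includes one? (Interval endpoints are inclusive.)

4

By right end: [1,2]  [0,3]  [4,7]  [7,8]  [7,10]  [9,11]  [13,14]  [13,15]  [12,17]  [13,19]
[1,2] uncovered → point at 2; [4,7] uncovered → point at 7; [9,11] uncovered → point at 11; [13,14] uncovered → point at 14.
Points: 2, 7, 11, 14 (4 total).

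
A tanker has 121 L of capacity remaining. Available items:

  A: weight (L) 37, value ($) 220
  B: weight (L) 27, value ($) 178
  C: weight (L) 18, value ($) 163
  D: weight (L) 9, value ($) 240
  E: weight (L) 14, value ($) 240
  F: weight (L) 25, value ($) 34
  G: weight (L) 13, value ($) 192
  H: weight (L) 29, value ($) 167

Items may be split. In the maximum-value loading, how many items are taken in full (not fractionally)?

Ratios (sorted): D 26.67, E 17.14, G 14.77, C 9.06, B 6.59, A 5.95, H 5.76, F 1.36
take D (9 @ 240); take E (14 @ 240); take G (13 @ 192); take C (18 @ 163); take B (27 @ 178); take A (37 @ 220); take 3/29 of H → 17.28. Capacity used 121/121.
6 item(s) taken whole; one partial (take 3/29 of H).

6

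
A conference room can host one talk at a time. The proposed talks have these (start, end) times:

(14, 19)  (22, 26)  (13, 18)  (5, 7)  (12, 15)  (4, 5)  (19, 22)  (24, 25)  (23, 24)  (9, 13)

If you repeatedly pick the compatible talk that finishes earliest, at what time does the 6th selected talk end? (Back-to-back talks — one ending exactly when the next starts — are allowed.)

24

Greedy by earliest finish: after sorting by end time, pick each interval compatible with the last pick.
Sorted by end: (4,5)  (5,7)  (9,13)  (12,15)  (13,18)  (14,19)  (19,22)  (23,24)  (24,25)  (22,26)
take (4,5); take (5,7); take (9,13); take (13,18); skip (14,19); take (19,22); take (23,24); take (24,25).
Selected: (4,5) (5,7) (9,13) (13,18) (19,22) (23,24) (24,25)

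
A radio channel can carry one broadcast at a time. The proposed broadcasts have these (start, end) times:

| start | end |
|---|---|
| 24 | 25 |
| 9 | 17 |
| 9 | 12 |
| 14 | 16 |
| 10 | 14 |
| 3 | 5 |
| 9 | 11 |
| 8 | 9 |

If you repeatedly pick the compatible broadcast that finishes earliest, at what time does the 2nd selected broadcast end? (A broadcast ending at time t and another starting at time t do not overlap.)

9

Greedy by earliest finish: after sorting by end time, pick each interval compatible with the last pick.
Sorted by end: (3,5)  (8,9)  (9,11)  (9,12)  (10,14)  (14,16)  (9,17)  (24,25)
take (3,5); take (8,9); take (9,11); take (14,16); take (24,25).
Selected: (3,5) (8,9) (9,11) (14,16) (24,25)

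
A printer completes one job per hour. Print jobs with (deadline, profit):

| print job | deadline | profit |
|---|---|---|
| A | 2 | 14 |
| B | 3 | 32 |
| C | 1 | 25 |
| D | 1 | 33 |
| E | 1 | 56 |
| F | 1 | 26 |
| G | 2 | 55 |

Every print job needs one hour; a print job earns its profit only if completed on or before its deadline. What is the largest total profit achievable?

Take jobs in profit order; each goes to the latest open slot no later than its deadline.
Profit order: E=56 G=55 D=33 B=32 F=26 C=25 A=14
Assign: E→slot 1, G→slot 2, D skipped, B→slot 3, F skipped, C skipped, A skipped.
Slots: [1:E] [2:G] [3:B]
Profit = 56 + 55 + 32 = 143

143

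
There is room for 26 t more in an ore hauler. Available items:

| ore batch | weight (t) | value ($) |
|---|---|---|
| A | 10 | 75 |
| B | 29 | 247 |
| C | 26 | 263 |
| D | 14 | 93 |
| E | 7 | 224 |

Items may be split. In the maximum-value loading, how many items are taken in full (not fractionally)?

Sort by value per unit weight and fill in that order.
Ratios (sorted): E 32.00, C 10.12, B 8.52, A 7.50, D 6.64
take E (7 @ 224); take 19/26 of C → 192.19. Capacity used 26/26.
1 item(s) taken whole; one partial (take 19/26 of C).

1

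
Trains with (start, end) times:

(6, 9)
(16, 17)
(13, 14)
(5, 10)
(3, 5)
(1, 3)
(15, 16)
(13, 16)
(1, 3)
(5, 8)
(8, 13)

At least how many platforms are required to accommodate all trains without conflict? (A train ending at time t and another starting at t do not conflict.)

3

Count concurrent intervals with a sweep; the peak is the room count.
starts: [1, 1, 3, 5, 5, 6, 8, 13, 13, 15, 16]
ends:   [3, 3, 5, 8, 9, 10, 13, 14, 16, 16, 17]
s1→1 s1→2 e3→1 e3→0 s3→1 e5→0 s5→1 s5→2 s6→3  — peak 3.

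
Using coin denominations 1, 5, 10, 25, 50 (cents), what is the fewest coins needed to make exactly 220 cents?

6

220 − 4×50→20 − 2×10→0
Total coins = 4 + 2 = 6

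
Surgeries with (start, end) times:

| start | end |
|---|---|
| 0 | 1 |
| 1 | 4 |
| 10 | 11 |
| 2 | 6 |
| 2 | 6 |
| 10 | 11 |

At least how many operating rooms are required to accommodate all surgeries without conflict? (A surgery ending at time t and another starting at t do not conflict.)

3

Count concurrent intervals with a sweep; the peak is the room count.
starts: [0, 1, 2, 2, 10, 10]
ends:   [1, 4, 6, 6, 11, 11]
s0→1 e1→0 s1→1 s2→2 s2→3  — peak 3.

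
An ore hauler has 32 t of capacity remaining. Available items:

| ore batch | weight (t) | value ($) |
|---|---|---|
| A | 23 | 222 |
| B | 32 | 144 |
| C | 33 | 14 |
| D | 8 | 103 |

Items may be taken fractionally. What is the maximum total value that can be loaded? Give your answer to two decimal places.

Greedy by value/weight ratio, highest first.
Ratios (sorted): D 12.88, A 9.65, B 4.50, C 0.42
take D (8 @ 103); take A (23 @ 222); take 1/32 of B → 4.50. Capacity used 32/32.
Total value = 329.50

329.50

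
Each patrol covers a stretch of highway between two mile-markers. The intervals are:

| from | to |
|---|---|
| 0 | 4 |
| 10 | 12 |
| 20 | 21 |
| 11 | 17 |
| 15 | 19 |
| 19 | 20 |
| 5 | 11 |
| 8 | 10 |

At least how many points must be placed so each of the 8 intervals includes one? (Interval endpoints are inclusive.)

4

Sorted: [0,4] [8,10] [5,11] [10,12] [11,17] [15,19] [19,20] [20,21]
{[0,4]} hit by 4; {[8,10],[5,11],[10,12]} hit by 10; {[11,17],[15,19]} hit by 17; {[19,20],[20,21]} hit by 20.
Points: 4, 10, 17, 20 (4 total).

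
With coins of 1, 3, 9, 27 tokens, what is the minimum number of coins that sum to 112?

112 − 4×27→4 − 1×3→1 − 1×1→0
Total coins = 4 + 1 + 1 = 6

6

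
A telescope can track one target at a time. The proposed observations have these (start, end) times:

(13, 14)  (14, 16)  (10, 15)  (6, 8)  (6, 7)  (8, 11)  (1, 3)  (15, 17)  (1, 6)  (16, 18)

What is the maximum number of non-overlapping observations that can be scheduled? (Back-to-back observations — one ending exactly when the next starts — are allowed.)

6

By end time: (1,3), (1,6), (6,7), (6,8), (8,11), (13,14), (10,15), (14,16), (15,17), (16,18).
Pick (1,3); next start ≥ 3 → (6,7); next start ≥ 7 → (8,11); next start ≥ 11 → (13,14); next start ≥ 14 → (14,16); next start ≥ 16 → (16,18).
Selected 6 observations.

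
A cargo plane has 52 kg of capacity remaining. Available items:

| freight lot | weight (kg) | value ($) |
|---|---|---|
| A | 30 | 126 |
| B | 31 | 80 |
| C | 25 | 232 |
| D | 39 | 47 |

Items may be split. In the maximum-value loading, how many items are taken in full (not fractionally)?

Greedy by value/weight ratio, highest first.
Order: C (232/25=9.28) > A (126/30=4.20) > B (80/31=2.58) > D (47/39=1.21)
Fill: take C (25 @ 232) → take 27/30 of A → 113.40; 52/52 used.
1 item(s) taken whole; one partial (take 27/30 of A).

1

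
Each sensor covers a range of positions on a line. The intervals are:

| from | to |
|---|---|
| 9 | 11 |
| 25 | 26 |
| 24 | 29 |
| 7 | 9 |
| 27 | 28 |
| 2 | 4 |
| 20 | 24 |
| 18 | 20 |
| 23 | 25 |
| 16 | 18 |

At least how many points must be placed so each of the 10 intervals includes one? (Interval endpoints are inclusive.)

By right end: [2,4]  [7,9]  [9,11]  [16,18]  [18,20]  [20,24]  [23,25]  [25,26]  [27,28]  [24,29]
[2,4] uncovered → point at 4; [7,9] uncovered → point at 9; [16,18] uncovered → point at 18; [20,24] uncovered → point at 24; [25,26] uncovered → point at 26; [27,28] uncovered → point at 28.
Points: 4, 9, 18, 24, 26, 28 (6 total).

6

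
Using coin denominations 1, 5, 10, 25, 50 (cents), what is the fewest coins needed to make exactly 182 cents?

7

Greedy: take as many of the largest coin as possible, then repeat with the remainder.
182 = 3×50 + 1×25 + 1×5 + 2×1
Total coins = 3 + 1 + 1 + 2 = 7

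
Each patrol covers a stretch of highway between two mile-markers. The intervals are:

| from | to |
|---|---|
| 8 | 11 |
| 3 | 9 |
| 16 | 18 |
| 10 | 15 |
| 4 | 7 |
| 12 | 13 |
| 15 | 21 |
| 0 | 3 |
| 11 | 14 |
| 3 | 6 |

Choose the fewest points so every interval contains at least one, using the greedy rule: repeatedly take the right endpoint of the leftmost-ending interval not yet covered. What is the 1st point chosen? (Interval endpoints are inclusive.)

Sorted: [0,3] [3,6] [4,7] [3,9] [8,11] [12,13] [11,14] [10,15] [16,18] [15,21]
{[0,3],[3,6]} hit by 3; {[4,7],[3,9]} hit by 7; {[8,11]} hit by 11; {[12,13],[11,14],[10,15]} hit by 13; {[16,18],[15,21]} hit by 18.
Points: 3, 7, 11, 13, 18 (5 total).

3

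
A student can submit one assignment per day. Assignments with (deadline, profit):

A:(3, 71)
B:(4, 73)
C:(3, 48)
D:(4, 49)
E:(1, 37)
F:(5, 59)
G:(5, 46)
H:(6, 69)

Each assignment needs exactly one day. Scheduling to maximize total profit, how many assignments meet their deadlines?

6

Take jobs in profit order; each goes to the latest open slot no later than its deadline.
By profit: B(d4,73), A(d3,71), H(d6,69), F(d5,59), D(d4,49), C(d3,48), G(d5,46), E(d1,37)
B→slot 4; A→slot 3; H→slot 6; F→slot 5; D→slot 2; C→slot 1; G skipped; E skipped.
6 of 8 scheduled.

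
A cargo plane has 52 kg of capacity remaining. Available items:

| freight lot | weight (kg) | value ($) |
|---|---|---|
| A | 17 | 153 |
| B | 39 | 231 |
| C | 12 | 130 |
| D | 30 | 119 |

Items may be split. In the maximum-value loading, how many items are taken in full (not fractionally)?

2

Greedy by value/weight ratio, highest first.
Ratios (sorted): C 10.83, A 9.00, B 5.92, D 3.97
take C (12 @ 130); take A (17 @ 153); take 23/39 of B → 136.23. Capacity used 52/52.
2 item(s) taken whole; one partial (take 23/39 of B).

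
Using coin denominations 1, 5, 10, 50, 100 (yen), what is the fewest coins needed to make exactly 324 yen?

Greedy: take as many of the largest coin as possible, then repeat with the remainder.
324 − 3×100→24 − 2×10→4 − 4×1→0
Total coins = 3 + 2 + 4 = 9

9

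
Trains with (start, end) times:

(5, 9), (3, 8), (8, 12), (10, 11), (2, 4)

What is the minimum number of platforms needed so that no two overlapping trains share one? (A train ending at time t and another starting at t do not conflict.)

2

starts: [2, 3, 5, 8, 10]
ends:   [4, 8, 9, 11, 12]
s2→1 s3→2  — peak 2.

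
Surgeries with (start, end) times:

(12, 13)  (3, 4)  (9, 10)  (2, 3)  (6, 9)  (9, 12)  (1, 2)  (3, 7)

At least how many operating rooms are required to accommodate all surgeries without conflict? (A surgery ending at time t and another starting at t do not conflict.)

Count concurrent intervals with a sweep; the peak is the room count.
Events (time:±→running): 1:+→1 2:-→0 2:+→1 3:-→0 3:+→1 3:+→2 … peak 2.

2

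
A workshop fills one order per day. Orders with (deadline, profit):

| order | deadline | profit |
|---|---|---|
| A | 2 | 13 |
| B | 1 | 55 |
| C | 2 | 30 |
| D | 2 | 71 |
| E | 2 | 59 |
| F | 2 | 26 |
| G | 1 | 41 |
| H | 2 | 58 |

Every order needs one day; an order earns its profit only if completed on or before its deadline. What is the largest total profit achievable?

130

Profit order: D=71 E=59 H=58 B=55 G=41 C=30 F=26 A=13
Assign: D→slot 2, E→slot 1, H skipped, B skipped, G skipped, C skipped, F skipped, A skipped.
Slots: [1:E] [2:D]
Profit = 59 + 71 = 130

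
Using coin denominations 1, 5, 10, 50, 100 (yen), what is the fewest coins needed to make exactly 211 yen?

211 − 2×100→11 − 1×10→1 − 1×1→0
Total coins = 2 + 1 + 1 = 4

4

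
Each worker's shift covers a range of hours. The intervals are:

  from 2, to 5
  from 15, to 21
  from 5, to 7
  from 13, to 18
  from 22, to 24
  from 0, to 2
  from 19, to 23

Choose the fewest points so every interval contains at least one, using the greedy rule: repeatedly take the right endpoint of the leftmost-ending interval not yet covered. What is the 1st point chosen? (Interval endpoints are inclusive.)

2

Process intervals by earliest right end; each time one isn't hit yet, stab at its right endpoint.
Sorted: [0,2] [2,5] [5,7] [13,18] [15,21] [19,23] [22,24]
{[0,2],[2,5]} hit by 2; {[5,7]} hit by 7; {[13,18],[15,21]} hit by 18; {[19,23],[22,24]} hit by 23.
Points: 2, 7, 18, 23 (4 total).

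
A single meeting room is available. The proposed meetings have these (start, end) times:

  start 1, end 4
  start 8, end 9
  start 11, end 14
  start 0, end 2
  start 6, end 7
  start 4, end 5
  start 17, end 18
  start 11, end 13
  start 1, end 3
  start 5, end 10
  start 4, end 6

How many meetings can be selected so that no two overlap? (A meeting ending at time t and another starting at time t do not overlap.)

6

Sorted by end: (0,2)  (1,3)  (1,4)  (4,5)  (4,6)  (6,7)  (8,9)  (5,10)  (11,13)  (11,14)  (17,18)
take (0,2); skip (1,3); take (4,5); skip (4,6); take (6,7); take (8,9); skip (5,10); take (11,13); take (17,18).
Selected 6 meetings.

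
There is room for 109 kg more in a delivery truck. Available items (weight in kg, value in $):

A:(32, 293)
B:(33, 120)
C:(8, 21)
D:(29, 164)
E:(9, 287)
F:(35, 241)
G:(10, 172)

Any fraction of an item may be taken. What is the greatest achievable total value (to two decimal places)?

1123.07

Greedy by value/weight ratio, highest first.
Ratios (sorted): E 31.89, G 17.20, A 9.16, F 6.89, D 5.66, B 3.64, C 2.62
take E (9 @ 287); take G (10 @ 172); take A (32 @ 293); take F (35 @ 241); take 23/29 of D → 130.07. Capacity used 109/109.
Total value = 1123.07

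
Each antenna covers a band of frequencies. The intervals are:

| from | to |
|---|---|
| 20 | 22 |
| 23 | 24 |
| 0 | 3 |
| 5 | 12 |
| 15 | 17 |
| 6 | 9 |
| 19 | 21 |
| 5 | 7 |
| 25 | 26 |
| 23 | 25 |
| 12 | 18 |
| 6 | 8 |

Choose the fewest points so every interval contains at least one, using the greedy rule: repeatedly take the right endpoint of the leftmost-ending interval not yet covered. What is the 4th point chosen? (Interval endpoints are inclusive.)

21

By right end: [0,3]  [5,7]  [6,8]  [6,9]  [5,12]  [15,17]  [12,18]  [19,21]  [20,22]  [23,24]  [23,25]  [25,26]
[0,3] uncovered → point at 3; [5,7] uncovered → point at 7; [15,17] uncovered → point at 17; [19,21] uncovered → point at 21; [23,24] uncovered → point at 24; [25,26] uncovered → point at 26.
Points: 3, 7, 17, 21, 24, 26 (6 total).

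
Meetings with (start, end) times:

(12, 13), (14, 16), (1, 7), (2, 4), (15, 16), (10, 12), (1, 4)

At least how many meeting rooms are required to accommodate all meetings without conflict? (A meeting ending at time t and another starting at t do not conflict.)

Events (time:±→running): 1:+→1 1:+→2 2:+→3 … peak 3.

3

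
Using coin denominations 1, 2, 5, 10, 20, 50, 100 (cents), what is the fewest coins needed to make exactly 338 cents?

Greedy: take as many of the largest coin as possible, then repeat with the remainder.
338 = 3×100 + 1×20 + 1×10 + 1×5 + 1×2 + 1×1
Total coins = 3 + 1 + 1 + 1 + 1 + 1 = 8

8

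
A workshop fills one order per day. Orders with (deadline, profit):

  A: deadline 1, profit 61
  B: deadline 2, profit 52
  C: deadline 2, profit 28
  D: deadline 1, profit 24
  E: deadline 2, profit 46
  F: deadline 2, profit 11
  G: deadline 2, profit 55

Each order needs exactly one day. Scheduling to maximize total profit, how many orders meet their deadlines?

2

By profit: A(d1,61), G(d2,55), B(d2,52), E(d2,46), C(d2,28), D(d1,24), F(d2,11)
A→slot 1; G→slot 2; B skipped; E skipped; C skipped; D skipped; F skipped.
2 of 7 scheduled.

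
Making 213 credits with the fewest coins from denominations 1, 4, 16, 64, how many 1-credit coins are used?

1

213 − 3×64→21 − 1×16→5 − 1×4→1 − 1×1→0
Count of 1: 1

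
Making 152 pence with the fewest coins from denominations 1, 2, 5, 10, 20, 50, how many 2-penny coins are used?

1

152 = 3×50 + 1×2
Count of 2: 1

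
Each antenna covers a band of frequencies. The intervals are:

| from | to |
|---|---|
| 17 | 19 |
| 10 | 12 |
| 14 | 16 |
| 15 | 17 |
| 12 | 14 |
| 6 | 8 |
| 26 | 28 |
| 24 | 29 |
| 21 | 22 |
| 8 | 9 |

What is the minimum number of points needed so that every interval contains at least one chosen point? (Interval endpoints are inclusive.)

Sorted: [6,8] [8,9] [10,12] [12,14] [14,16] [15,17] [17,19] [21,22] [26,28] [24,29]
{[6,8],[8,9]} hit by 8; {[10,12],[12,14]} hit by 12; {[14,16],[15,17]} hit by 16; {[17,19]} hit by 19; {[21,22]} hit by 22; {[26,28],[24,29]} hit by 28.
Points: 8, 12, 16, 19, 22, 28 (6 total).

6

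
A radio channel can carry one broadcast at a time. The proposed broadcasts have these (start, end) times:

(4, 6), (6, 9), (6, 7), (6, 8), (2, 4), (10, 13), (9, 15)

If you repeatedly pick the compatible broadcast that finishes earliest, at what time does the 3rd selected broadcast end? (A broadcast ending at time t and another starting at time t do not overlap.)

7

By end time: (2,4), (4,6), (6,7), (6,8), (6,9), (10,13), (9,15).
Pick (2,4); next start ≥ 4 → (4,6); next start ≥ 6 → (6,7); next start ≥ 7 → (10,13).
Selected: (2,4) (4,6) (6,7) (10,13)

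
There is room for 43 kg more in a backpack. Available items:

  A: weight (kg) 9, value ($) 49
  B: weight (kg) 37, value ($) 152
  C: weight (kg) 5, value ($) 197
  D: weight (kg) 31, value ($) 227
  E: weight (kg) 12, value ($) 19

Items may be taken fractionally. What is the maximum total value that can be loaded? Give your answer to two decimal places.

Order: C (197/5=39.40) > D (227/31=7.32) > A (49/9=5.44) > B (152/37=4.11) > E (19/12=1.58)
Fill: take C (5 @ 197) → take D (31 @ 227) → take 7/9 of A → 38.11; 43/43 used.
Total value = 462.11

462.11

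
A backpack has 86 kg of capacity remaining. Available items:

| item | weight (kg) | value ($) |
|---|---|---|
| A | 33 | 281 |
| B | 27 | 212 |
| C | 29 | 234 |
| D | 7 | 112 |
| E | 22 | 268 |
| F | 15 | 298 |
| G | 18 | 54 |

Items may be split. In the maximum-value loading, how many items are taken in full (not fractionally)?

4

Order: F (298/15=19.87) > D (112/7=16.00) > E (268/22=12.18) > A (281/33=8.52) > C (234/29=8.07) > B (212/27=7.85) > G (54/18=3.00)
Fill: take F (15 @ 298) → take D (7 @ 112) → take E (22 @ 268) → take A (33 @ 281) → take 9/29 of C → 72.62; 86/86 used.
4 item(s) taken whole; one partial (take 9/29 of C).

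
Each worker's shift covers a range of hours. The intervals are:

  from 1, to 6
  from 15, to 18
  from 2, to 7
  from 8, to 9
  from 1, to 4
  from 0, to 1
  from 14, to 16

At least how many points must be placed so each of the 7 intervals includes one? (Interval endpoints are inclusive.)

Sort by right endpoint; whenever an interval is uncovered, place a point at its right end.
By right end: [0,1]  [1,4]  [1,6]  [2,7]  [8,9]  [14,16]  [15,18]
[0,1] uncovered → point at 1; [2,7] uncovered → point at 7; [8,9] uncovered → point at 9; [14,16] uncovered → point at 16.
Points: 1, 7, 9, 16 (4 total).

4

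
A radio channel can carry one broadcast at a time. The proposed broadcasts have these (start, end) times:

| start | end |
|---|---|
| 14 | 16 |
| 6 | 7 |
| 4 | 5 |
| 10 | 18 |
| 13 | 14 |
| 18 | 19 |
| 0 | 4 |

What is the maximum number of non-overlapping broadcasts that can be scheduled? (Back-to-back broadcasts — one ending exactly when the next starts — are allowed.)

By end time: (0,4), (4,5), (6,7), (13,14), (14,16), (10,18), (18,19).
Pick (0,4); next start ≥ 4 → (4,5); next start ≥ 5 → (6,7); next start ≥ 7 → (13,14); next start ≥ 14 → (14,16); next start ≥ 16 → (18,19).
Selected 6 broadcasts.

6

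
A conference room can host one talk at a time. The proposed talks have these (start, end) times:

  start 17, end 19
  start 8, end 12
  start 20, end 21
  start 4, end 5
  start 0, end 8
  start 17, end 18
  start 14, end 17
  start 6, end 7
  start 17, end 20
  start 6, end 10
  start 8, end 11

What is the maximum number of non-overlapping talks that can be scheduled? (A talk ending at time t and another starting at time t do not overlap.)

Order by finish time; keep every interval that doesn't clash with the previous kept one.
By end time: (4,5), (6,7), (0,8), (6,10), (8,11), (8,12), (14,17), (17,18), (17,19), (17,20), (20,21).
Pick (4,5); next start ≥ 5 → (6,7); next start ≥ 7 → (8,11); next start ≥ 11 → (14,17); next start ≥ 17 → (17,18); next start ≥ 18 → (20,21).
Selected 6 talks.

6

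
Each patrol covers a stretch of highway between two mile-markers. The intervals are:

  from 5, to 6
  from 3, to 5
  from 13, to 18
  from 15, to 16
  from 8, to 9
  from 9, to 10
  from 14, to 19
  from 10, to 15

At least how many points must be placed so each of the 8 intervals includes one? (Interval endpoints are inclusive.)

3

By right end: [3,5]  [5,6]  [8,9]  [9,10]  [10,15]  [15,16]  [13,18]  [14,19]
[3,5] uncovered → point at 5; [8,9] uncovered → point at 9; [10,15] uncovered → point at 15.
Points: 5, 9, 15 (3 total).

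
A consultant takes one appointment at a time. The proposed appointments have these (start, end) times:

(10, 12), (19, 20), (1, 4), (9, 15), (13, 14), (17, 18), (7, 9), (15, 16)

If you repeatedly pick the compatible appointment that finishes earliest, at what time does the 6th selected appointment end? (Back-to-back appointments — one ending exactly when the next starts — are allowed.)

18

Order by finish time; keep every interval that doesn't clash with the previous kept one.
By end time: (1,4), (7,9), (10,12), (13,14), (9,15), (15,16), (17,18), (19,20).
Pick (1,4); next start ≥ 4 → (7,9); next start ≥ 9 → (10,12); next start ≥ 12 → (13,14); next start ≥ 14 → (15,16); next start ≥ 16 → (17,18); next start ≥ 18 → (19,20).
Selected: (1,4) (7,9) (10,12) (13,14) (15,16) (17,18) (19,20)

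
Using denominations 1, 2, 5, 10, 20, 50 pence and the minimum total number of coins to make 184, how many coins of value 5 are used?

184 = 3×50 + 1×20 + 1×10 + 2×2
Count of 5: 0

0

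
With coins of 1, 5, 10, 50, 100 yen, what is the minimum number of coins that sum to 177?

7

Greedy: take as many of the largest coin as possible, then repeat with the remainder.
177 = 1×100 + 1×50 + 2×10 + 1×5 + 2×1
Total coins = 1 + 1 + 2 + 1 + 2 = 7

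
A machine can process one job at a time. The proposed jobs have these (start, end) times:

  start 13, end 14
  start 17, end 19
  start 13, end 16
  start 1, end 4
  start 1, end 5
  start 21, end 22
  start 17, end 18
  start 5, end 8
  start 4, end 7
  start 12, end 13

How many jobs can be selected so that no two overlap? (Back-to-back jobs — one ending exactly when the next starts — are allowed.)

Sort by end time and greedily take each interval whose start is ≥ the last chosen end.
Sorted by end: (1,4)  (1,5)  (4,7)  (5,8)  (12,13)  (13,14)  (13,16)  (17,18)  (17,19)  (21,22)
take (1,4); take (4,7); skip (5,8); take (12,13); take (13,14); take (17,18); skip (17,19); take (21,22).
Selected 6 jobs.

6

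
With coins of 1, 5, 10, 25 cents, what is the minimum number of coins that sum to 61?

4

61 − 2×25→11 − 1×10→1 − 1×1→0
Total coins = 2 + 1 + 1 = 4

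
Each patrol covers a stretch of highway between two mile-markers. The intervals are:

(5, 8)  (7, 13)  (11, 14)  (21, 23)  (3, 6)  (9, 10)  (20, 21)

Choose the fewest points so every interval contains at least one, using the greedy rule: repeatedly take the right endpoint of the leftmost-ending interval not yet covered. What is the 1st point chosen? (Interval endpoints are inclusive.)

6

Sort by right endpoint; whenever an interval is uncovered, place a point at its right end.
By right end: [3,6]  [5,8]  [9,10]  [7,13]  [11,14]  [20,21]  [21,23]
[3,6] uncovered → point at 6; [9,10] uncovered → point at 10; [11,14] uncovered → point at 14; [20,21] uncovered → point at 21.
Points: 6, 10, 14, 21 (4 total).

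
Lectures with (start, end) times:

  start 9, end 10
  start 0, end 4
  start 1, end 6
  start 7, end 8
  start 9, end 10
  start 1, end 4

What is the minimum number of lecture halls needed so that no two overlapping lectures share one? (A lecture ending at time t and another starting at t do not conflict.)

3

Count concurrent intervals with a sweep; the peak is the room count.
Events (time:±→running): 0:+→1 1:+→2 1:+→3 … peak 3.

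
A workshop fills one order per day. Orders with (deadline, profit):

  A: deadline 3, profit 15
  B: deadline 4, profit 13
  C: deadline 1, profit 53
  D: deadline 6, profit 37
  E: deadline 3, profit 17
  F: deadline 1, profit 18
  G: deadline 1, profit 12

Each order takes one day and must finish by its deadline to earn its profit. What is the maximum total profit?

135

Profit order: C=53 D=37 F=18 E=17 A=15 B=13 G=12
Assign: C→slot 1, D→slot 6, F skipped, E→slot 3, A→slot 2, B→slot 4, G skipped.
Slots: [1:C] [2:A] [3:E] [4:B] [6:D]
Profit = 53 + 15 + 17 + 13 + 37 = 135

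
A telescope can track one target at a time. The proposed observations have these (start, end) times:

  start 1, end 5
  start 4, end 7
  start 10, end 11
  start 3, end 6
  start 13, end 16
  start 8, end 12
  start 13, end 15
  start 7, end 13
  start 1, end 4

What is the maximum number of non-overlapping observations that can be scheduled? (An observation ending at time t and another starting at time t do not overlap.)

Sorted by end: (1,4)  (1,5)  (3,6)  (4,7)  (10,11)  (8,12)  (7,13)  (13,15)  (13,16)
take (1,4); skip (1,5); take (4,7); take (10,11); skip (8,12); take (13,15).
Selected 4 observations.

4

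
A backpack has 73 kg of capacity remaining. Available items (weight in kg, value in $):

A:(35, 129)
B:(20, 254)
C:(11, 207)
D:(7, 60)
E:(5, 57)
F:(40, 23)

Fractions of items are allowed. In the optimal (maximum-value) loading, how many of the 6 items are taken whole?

4

Order: C (207/11=18.82) > B (254/20=12.70) > E (57/5=11.40) > D (60/7=8.57) > A (129/35=3.69) > F (23/40=0.57)
Fill: take C (11 @ 207) → take B (20 @ 254) → take E (5 @ 57) → take D (7 @ 60) → take 30/35 of A → 110.57; 73/73 used.
4 item(s) taken whole; one partial (take 30/35 of A).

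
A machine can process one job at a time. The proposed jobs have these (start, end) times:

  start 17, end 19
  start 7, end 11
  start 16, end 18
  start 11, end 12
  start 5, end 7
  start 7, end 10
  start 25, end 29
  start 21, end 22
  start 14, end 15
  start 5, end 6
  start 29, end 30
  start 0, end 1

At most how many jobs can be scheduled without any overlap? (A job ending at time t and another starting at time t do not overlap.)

9

Order by finish time; keep every interval that doesn't clash with the previous kept one.
By end time: (0,1), (5,6), (5,7), (7,10), (7,11), (11,12), (14,15), (16,18), (17,19), (21,22), (25,29), (29,30).
Pick (0,1); next start ≥ 1 → (5,6); next start ≥ 6 → (7,10); next start ≥ 10 → (11,12); next start ≥ 12 → (14,15); next start ≥ 15 → (16,18); next start ≥ 18 → (21,22); next start ≥ 22 → (25,29); next start ≥ 29 → (29,30).
Selected 9 jobs.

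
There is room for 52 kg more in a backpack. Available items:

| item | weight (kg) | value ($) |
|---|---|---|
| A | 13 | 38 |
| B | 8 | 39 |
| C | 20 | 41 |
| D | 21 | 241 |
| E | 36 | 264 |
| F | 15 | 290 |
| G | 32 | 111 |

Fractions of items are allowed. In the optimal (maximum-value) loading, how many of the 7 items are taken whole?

Greedy by value/weight ratio, highest first.
Ratios (sorted): F 19.33, D 11.48, E 7.33, B 4.88, G 3.47, A 2.92, C 2.05
take F (15 @ 290); take D (21 @ 241); take 16/36 of E → 117.33. Capacity used 52/52.
2 item(s) taken whole; one partial (take 16/36 of E).

2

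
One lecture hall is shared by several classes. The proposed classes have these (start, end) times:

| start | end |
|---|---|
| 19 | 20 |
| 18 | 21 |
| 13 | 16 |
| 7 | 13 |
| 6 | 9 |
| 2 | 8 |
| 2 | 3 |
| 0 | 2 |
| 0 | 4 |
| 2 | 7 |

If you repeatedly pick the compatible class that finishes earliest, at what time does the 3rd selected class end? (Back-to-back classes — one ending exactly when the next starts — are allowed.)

Sorted by end: (0,2)  (2,3)  (0,4)  (2,7)  (2,8)  (6,9)  (7,13)  (13,16)  (19,20)  (18,21)
take (0,2); take (2,3); skip (0,4); take (6,9); take (13,16); take (19,20).
Selected: (0,2) (2,3) (6,9) (13,16) (19,20)

9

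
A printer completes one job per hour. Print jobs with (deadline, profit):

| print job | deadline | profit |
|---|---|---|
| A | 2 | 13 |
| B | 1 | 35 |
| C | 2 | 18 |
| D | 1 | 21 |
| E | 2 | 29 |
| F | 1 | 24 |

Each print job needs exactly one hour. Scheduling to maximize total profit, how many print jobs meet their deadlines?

Take jobs in profit order; each goes to the latest open slot no later than its deadline.
By profit: B(d1,35), E(d2,29), F(d1,24), D(d1,21), C(d2,18), A(d2,13)
B→slot 1; E→slot 2; F skipped; D skipped; C skipped; A skipped.
2 of 6 scheduled.

2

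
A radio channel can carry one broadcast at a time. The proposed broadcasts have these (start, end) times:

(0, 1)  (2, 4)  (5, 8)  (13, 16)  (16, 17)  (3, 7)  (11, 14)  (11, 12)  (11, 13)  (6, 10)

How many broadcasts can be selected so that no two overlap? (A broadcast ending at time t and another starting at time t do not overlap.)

Order by finish time; keep every interval that doesn't clash with the previous kept one.
By end time: (0,1), (2,4), (3,7), (5,8), (6,10), (11,12), (11,13), (11,14), (13,16), (16,17).
Pick (0,1); next start ≥ 1 → (2,4); next start ≥ 4 → (5,8); next start ≥ 8 → (11,12); next start ≥ 12 → (13,16); next start ≥ 16 → (16,17).
Selected 6 broadcasts.

6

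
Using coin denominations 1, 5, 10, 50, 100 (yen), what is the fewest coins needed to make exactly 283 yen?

Use the largest denomination that fits, subtract, and repeat.
283 − 2×100→83 − 1×50→33 − 3×10→3 − 3×1→0
Total coins = 2 + 1 + 3 + 3 = 9

9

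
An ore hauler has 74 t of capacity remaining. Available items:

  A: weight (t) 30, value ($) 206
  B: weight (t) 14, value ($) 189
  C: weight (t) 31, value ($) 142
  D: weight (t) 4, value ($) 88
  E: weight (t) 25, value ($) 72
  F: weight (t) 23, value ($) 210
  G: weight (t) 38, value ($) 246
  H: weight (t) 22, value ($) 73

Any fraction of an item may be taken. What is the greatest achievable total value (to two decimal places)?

712.42

Sort by value per unit weight and fill in that order.
Order: D (88/4=22.00) > B (189/14=13.50) > F (210/23=9.13) > A (206/30=6.87) > G (246/38=6.47) > C (142/31=4.58) > H (73/22=3.32) > E (72/25=2.88)
Fill: take D (4 @ 88) → take B (14 @ 189) → take F (23 @ 210) → take A (30 @ 206) → take 3/38 of G → 19.42; 74/74 used.
Total value = 712.42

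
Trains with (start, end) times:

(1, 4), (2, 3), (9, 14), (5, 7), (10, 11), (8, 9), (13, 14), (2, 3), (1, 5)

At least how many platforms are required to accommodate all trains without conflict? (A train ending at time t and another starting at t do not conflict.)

4

Count concurrent intervals with a sweep; the peak is the room count.
starts: [1, 1, 2, 2, 5, 8, 9, 10, 13]
ends:   [3, 3, 4, 5, 7, 9, 11, 14, 14]
s1→1 s1→2 s2→3 s2→4  — peak 4.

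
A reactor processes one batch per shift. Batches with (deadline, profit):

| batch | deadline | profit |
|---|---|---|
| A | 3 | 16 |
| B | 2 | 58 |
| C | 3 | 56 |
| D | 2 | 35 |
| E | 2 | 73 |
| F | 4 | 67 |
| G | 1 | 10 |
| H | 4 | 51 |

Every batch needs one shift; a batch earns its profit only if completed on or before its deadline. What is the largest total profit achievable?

254

Sort by profit descending; place each in the latest free slot ≤ its deadline.
Profit order: E=73 F=67 B=58 C=56 H=51 D=35 A=16 G=10
Assign: E→slot 2, F→slot 4, B→slot 1, C→slot 3, H skipped, D skipped, A skipped, G skipped.
Slots: [1:B] [2:E] [3:C] [4:F]
Profit = 58 + 73 + 56 + 67 = 254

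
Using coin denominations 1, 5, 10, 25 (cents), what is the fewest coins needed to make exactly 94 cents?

9

94 = 3×25 + 1×10 + 1×5 + 4×1
Total coins = 3 + 1 + 1 + 4 = 9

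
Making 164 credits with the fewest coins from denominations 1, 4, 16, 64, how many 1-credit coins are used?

0

Use the largest denomination that fits, subtract, and repeat.
164 − 2×64→36 − 2×16→4 − 1×4→0
Count of 1: 0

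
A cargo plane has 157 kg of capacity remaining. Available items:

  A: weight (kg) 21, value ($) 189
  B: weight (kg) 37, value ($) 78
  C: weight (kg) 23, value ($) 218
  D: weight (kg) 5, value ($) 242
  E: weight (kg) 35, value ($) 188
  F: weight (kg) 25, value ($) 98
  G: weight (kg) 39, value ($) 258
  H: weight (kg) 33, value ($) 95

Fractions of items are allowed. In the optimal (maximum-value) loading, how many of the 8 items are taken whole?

6

Greedy by value/weight ratio, highest first.
Order: D (242/5=48.40) > C (218/23=9.48) > A (189/21=9.00) > G (258/39=6.62) > E (188/35=5.37) > F (98/25=3.92) > H (95/33=2.88) > B (78/37=2.11)
Fill: take D (5 @ 242) → take C (23 @ 218) → take A (21 @ 189) → take G (39 @ 258) → take E (35 @ 188) → take F (25 @ 98) → take 9/33 of H → 25.91; 157/157 used.
6 item(s) taken whole; one partial (take 9/33 of H).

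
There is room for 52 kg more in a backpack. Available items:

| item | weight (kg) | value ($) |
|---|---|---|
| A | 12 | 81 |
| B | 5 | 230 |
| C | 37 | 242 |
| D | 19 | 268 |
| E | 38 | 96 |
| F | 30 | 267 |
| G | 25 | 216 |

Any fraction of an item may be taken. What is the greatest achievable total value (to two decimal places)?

747.20

Ratios (sorted): B 46.00, D 14.11, F 8.90, G 8.64, A 6.75, C 6.54, E 2.53
take B (5 @ 230); take D (19 @ 268); take 28/30 of F → 249.20. Capacity used 52/52.
Total value = 747.20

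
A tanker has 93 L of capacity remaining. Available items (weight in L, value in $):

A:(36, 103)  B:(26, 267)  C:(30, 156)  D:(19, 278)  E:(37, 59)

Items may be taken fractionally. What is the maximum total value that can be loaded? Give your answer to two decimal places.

752.50

Greedy by value/weight ratio, highest first.
Ratios (sorted): D 14.63, B 10.27, C 5.20, A 2.86, E 1.59
take D (19 @ 278); take B (26 @ 267); take C (30 @ 156); take 18/36 of A → 51.50. Capacity used 93/93.
Total value = 752.50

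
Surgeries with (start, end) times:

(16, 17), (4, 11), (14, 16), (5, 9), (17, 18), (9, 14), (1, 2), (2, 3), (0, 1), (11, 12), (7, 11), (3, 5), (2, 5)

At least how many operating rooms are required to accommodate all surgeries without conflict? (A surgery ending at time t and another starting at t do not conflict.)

The answer is the maximum number of intervals overlapping at any instant.
Events (time:±→running): 0:+→1 1:-→0 1:+→1 2:-→0 2:+→1 2:+→2 3:-→1 3:+→2 4:+→3 … peak 3.

3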